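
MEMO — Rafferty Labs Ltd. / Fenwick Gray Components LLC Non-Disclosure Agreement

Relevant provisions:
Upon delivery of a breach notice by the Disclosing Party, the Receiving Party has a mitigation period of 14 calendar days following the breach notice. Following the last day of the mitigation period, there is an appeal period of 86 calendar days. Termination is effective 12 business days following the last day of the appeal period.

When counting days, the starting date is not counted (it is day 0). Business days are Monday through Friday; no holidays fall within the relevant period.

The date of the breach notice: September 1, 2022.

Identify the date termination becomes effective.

The last day of the mitigation period: 14 calendar days after September 1, 2022 is September 15, 2022.
Adding 86 calendar days to September 15, 2022 gives December 10, 2022, which is the last day of the appeal period.
The date termination becomes effective: counting 12 business days from Saturday, December 10, 2022 (Dec 12, Dec 13, Dec 14, Dec 15, …, Dec 23, Dec 26, Dec 27, skipping weekends) reaches Tuesday, December 27, 2022.

December 27, 2022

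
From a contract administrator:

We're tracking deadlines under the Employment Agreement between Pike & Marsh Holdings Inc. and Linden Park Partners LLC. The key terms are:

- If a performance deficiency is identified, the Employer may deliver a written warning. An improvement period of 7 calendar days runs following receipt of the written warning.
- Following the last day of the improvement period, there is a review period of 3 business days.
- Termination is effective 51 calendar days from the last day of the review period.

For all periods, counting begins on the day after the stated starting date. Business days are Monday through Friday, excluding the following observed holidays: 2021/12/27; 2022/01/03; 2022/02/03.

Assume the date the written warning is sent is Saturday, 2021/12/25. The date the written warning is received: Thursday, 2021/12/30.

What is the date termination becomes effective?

2022/03/03

The last day of the improvement period: 2021/12/30 + 7 days = 2022/01/06.
The last day of the review period: counting 3 business days from Thursday, 2022/01/06 (Jan 7, Jan 10, Jan 11, skipping weekends) reaches Tuesday, 2022/01/11.
The date termination becomes effective: 51 calendar days after 2022/01/11 is 2022/03/03.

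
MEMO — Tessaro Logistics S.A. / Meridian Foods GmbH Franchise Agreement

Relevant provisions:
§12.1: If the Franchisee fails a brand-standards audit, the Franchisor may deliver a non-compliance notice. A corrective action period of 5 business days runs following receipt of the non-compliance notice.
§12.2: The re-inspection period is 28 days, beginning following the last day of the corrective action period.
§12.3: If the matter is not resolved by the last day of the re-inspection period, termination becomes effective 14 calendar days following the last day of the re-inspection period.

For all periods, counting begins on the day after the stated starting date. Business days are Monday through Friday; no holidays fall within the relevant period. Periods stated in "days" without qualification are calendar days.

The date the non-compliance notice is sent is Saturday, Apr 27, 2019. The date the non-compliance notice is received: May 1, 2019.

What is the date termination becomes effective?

Jun 19, 2019

The last day of the corrective action period: counting 5 business days from Wednesday, May 1, 2019 (May 2, May 3, May 6, May 7, May 8, skipping weekends) reaches Wednesday, May 8, 2019.
The last day of the re-inspection period: 28 calendar days after May 8, 2019 is Jun 5, 2019.
The date termination becomes effective: 14 calendar days after Jun 5, 2019 is Jun 19, 2019.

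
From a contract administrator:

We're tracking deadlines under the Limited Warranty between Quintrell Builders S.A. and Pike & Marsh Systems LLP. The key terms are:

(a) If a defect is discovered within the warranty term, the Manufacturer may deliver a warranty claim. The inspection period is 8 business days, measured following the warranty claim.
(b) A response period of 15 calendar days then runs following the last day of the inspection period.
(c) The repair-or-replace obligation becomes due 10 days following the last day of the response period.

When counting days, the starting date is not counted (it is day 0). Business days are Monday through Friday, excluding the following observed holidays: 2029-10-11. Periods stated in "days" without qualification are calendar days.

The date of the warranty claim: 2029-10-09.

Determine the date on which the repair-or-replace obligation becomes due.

The last day of the inspection period: counting 8 business days from Tuesday, 2029-10-09 (Oct 10, Oct 12, Oct 15, Oct 16, Oct 17, Oct 18, Oct 19, Oct 22, skipping weekends and the listed holiday on Oct 11) reaches Monday, 2029-10-22.
Adding 15 calendar days to 2029-10-22 gives 2029-11-06, which is the last day of the response period.
Adding 10 calendar days to 2029-11-06 gives 2029-11-16, which is the date on which the repair-or-replace obligation becomes due.

2029-11-16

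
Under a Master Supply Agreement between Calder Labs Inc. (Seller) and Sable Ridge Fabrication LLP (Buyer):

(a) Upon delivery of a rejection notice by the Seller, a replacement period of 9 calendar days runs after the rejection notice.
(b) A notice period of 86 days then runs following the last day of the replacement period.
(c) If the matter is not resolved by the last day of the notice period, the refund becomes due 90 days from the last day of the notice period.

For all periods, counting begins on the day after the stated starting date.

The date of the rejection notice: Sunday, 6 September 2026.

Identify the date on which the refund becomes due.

10 March 2027

The last day of the replacement period: 6 September 2026 + 9 days = 15 September 2026.
Adding 86 calendar days to 15 September 2026 gives 10 December 2026, which is the last day of the notice period.
The date on which the refund becomes due: 10 December 2026 + 90 days = 10 March 2027.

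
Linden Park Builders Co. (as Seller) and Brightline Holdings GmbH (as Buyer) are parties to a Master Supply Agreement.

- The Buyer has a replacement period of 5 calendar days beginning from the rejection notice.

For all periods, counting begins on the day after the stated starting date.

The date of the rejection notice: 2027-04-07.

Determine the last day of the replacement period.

The last day of the replacement period: 5 calendar days after 2027-04-07 is 2027-04-12.

2027-04-12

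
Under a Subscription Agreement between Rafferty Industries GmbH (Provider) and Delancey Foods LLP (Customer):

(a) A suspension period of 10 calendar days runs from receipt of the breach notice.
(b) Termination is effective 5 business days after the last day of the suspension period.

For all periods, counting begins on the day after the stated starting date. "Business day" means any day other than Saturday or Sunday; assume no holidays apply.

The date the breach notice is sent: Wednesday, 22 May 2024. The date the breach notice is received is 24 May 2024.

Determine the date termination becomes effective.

10 June 2024

The last day of the suspension period: 24 May 2024 + 10 days = 3 June 2024.
The date termination becomes effective: 5 business days after Monday, 3 June 2024, skipping weekends — Jun 4, Jun 5, Jun 6, Jun 7, Jun 10 — lands on Monday, 10 June 2024.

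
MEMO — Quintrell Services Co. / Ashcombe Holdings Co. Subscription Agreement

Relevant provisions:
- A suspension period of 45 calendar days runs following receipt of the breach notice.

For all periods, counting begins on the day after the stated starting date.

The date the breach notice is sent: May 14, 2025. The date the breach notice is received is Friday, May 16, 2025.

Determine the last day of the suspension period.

Adding 45 calendar days to May 16, 2025 gives June 30, 2025, which is the last day of the suspension period.

June 30, 2025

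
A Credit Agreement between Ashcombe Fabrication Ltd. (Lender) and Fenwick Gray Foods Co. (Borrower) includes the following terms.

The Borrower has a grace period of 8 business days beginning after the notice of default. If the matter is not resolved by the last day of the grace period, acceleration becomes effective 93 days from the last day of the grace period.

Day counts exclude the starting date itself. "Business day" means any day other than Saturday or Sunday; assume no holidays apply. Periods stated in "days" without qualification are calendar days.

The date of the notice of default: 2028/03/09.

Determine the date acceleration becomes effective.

2028/06/22

From Thursday, 2028/03/09, 8 business days (Mar 10, Mar 13, Mar 14, Mar 15, Mar 16, Mar 17, Mar 20, Mar 21, skipping weekends) brings us to Tuesday, 2028/03/21, which is the last day of the grace period.
Adding 93 calendar days to 2028/03/21 gives 2028/06/22, which is the date acceleration becomes effective.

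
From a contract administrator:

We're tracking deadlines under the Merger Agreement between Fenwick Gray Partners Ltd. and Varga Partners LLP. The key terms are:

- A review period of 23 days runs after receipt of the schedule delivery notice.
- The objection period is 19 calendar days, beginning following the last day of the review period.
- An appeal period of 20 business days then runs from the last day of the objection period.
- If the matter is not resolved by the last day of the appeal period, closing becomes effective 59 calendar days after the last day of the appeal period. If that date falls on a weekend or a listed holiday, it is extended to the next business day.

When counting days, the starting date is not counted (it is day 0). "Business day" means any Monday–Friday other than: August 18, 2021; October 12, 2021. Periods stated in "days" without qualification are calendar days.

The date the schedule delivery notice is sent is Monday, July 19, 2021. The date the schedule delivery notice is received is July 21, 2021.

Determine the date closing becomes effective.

November 29, 2021

The last day of the review period: 23 calendar days after July 21, 2021 is August 13, 2021.
The last day of the objection period: August 13, 2021 + 19 days = September 1, 2021.
The last day of the appeal period: counting 20 business days from Wednesday, September 1, 2021 (Sep 2, Sep 3, Sep 6, Sep 7, …, Sep 27, Sep 28, Sep 29, skipping weekends) reaches Wednesday, September 29, 2021.
The date closing becomes effective: 59 calendar days after September 29, 2021 is November 27, 2021. That falls on a Saturday, so it rolls to the next business day, Monday, November 29, 2021.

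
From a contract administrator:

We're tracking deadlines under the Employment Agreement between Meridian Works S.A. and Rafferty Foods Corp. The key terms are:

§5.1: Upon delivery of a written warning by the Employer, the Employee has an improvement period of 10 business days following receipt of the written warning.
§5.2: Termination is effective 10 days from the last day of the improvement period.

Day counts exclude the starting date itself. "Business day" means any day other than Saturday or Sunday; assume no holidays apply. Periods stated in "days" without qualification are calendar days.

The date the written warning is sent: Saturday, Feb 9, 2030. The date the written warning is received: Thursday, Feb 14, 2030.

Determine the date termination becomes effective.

The last day of the improvement period: counting 10 business days from Thursday, Feb 14, 2030 (Feb 15, Feb 18, Feb 19, Feb 20, Feb 21, Feb 22, Feb 25, Feb 26, Feb 27, Feb 28, skipping weekends) reaches Thursday, Feb 28, 2030.
The date termination becomes effective: 10 calendar days after Feb 28, 2030 is Mar 10, 2030.

Mar 10, 2030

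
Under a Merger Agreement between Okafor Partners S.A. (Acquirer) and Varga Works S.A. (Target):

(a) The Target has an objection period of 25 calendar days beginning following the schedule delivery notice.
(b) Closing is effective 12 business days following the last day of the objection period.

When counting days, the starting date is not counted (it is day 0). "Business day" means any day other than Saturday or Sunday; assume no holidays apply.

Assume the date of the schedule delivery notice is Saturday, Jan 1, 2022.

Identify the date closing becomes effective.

Adding 25 calendar days to Jan 1, 2022 gives Jan 26, 2022, which is the last day of the objection period.
From Wednesday, Jan 26, 2022, 12 business days (Jan 27, Jan 28, Jan 31, Feb 1, …, Feb 9, Feb 10, Feb 11, skipping weekends) brings us to Friday, Feb 11, 2022, which is the date closing becomes effective.

Feb 11, 2022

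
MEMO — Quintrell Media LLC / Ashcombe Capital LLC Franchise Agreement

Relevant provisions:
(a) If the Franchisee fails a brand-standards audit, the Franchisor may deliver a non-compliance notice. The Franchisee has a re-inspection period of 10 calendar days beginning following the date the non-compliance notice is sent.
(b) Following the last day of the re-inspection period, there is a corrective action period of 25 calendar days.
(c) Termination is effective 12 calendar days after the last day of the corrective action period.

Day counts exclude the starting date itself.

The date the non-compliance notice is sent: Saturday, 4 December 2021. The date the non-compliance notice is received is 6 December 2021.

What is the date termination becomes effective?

20 January 2022

The last day of the re-inspection period: 10 calendar days after 4 December 2021 is 14 December 2021.
Adding 25 calendar days to 14 December 2021 gives 8 January 2022, which is the last day of the corrective action period.
Adding 12 calendar days to 8 January 2022 gives 20 January 2022, which is the date termination becomes effective.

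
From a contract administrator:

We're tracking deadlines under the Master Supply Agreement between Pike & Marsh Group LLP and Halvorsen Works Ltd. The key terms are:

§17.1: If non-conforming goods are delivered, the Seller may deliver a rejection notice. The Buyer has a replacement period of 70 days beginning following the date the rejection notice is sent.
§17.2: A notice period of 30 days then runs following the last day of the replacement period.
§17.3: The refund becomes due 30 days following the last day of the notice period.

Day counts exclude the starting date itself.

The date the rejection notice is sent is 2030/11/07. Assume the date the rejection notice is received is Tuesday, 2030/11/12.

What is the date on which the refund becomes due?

The last day of the replacement period: 70 calendar days after 2030/11/07 is 2031/01/16.
The last day of the notice period: 2031/01/16 + 30 days = 2031/02/15.
Adding 30 calendar days to 2031/02/15 gives 2031/03/17, which is the date on which the refund becomes due.

2031/03/17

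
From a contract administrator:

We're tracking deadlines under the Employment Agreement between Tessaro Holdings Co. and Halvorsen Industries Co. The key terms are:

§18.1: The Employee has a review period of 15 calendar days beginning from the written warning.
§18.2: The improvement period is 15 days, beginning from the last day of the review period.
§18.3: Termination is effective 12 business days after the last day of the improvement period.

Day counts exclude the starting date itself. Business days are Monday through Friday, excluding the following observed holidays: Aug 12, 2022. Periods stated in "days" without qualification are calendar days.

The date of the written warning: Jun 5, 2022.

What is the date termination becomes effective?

Jul 21, 2022

The last day of the review period: 15 calendar days after Jun 5, 2022 is Jun 20, 2022.
The last day of the improvement period: Jun 20, 2022 + 15 days = Jul 5, 2022.
From Tuesday, Jul 5, 2022, 12 business days (Jul 6, Jul 7, Jul 8, Jul 11, …, Jul 19, Jul 20, Jul 21, skipping weekends) brings us to Thursday, Jul 21, 2022, which is the date termination becomes effective.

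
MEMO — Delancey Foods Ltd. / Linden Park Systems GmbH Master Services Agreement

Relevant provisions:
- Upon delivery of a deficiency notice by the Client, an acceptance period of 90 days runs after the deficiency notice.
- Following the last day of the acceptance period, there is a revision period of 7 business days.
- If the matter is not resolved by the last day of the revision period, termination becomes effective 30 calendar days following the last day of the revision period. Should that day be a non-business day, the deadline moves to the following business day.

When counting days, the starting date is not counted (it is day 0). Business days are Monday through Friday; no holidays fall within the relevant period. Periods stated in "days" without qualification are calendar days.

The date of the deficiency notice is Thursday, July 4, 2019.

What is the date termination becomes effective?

The last day of the acceptance period: 90 calendar days after July 4, 2019 is October 2, 2019.
The last day of the revision period: counting 7 business days from Wednesday, October 2, 2019 (Oct 3, Oct 4, Oct 7, Oct 8, Oct 9, Oct 10, Oct 11, skipping weekends) reaches Friday, October 11, 2019.
Adding 30 calendar days to October 11, 2019 gives November 10, 2019, which is the date termination becomes effective. That falls on a Sunday, so it rolls to the next business day, Monday, November 11, 2019.

November 11, 2019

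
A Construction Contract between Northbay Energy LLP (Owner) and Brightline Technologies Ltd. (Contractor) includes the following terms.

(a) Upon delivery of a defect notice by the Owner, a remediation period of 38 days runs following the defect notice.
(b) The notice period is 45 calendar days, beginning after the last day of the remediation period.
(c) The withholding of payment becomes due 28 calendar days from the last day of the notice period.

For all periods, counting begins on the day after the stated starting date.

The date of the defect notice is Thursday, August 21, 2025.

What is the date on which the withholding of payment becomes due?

December 10, 2025

Adding 38 calendar days to August 21, 2025 gives September 28, 2025, which is the last day of the remediation period.
The last day of the notice period: 45 calendar days after September 28, 2025 is November 12, 2025.
Adding 28 calendar days to November 12, 2025 gives December 10, 2025, which is the date on which the withholding of payment becomes due.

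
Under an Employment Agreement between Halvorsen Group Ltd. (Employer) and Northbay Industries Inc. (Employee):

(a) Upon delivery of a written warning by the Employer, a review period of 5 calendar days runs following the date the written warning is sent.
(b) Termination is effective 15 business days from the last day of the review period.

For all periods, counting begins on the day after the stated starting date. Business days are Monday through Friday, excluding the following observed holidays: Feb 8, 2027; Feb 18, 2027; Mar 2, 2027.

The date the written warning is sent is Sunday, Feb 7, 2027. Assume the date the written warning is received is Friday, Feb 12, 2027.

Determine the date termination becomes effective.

Mar 9, 2027

The last day of the review period: 5 calendar days after Feb 7, 2027 is Feb 12, 2027.
The date termination becomes effective: 15 business days after Friday, Feb 12, 2027, skipping weekends and the listed holidays on Feb 18, Mar 2 — Feb 15, Feb 16, Feb 17, Feb 19, …, Mar 5, Mar 8, Mar 9 — lands on Tuesday, Mar 9, 2027.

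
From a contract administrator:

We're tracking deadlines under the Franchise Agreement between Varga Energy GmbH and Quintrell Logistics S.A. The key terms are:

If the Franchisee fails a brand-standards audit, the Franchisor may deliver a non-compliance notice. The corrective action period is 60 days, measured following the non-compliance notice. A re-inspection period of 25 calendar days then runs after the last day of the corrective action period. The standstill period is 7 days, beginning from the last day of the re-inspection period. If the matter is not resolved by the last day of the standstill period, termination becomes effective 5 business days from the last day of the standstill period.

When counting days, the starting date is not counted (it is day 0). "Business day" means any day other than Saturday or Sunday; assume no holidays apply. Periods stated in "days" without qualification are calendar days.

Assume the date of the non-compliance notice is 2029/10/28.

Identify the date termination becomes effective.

2030/02/04

The last day of the corrective action period: 2029/10/28 + 60 days = 2029/12/27.
The last day of the re-inspection period: 25 calendar days after 2029/12/27 is 2030/01/21.
The last day of the standstill period: 7 calendar days after 2030/01/21 is 2030/01/28.
The date termination becomes effective: counting 5 business days from Monday, 2030/01/28 (Jan 29, Jan 30, Jan 31, Feb 1, Feb 4, skipping weekends) reaches Monday, 2030/02/04.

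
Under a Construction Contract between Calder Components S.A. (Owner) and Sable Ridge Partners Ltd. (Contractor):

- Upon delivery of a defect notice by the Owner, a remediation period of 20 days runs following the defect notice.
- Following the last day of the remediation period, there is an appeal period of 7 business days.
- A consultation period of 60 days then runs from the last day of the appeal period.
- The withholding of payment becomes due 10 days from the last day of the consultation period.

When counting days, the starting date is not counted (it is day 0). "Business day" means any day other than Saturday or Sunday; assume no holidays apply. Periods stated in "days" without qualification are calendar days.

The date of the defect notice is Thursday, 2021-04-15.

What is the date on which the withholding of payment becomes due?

The last day of the remediation period: 20 calendar days after 2021-04-15 is 2021-05-05.
The last day of the appeal period: 7 business days after Wednesday, 2021-05-05, skipping weekends — May 6, May 7, May 10, May 11, May 12, May 13, May 14 — lands on Friday, 2021-05-14.
The last day of the consultation period: 2021-05-14 + 60 days = 2021-07-13.
Adding 10 calendar days to 2021-07-13 gives 2021-07-23, which is the date on which the withholding of payment becomes due.

2021-07-23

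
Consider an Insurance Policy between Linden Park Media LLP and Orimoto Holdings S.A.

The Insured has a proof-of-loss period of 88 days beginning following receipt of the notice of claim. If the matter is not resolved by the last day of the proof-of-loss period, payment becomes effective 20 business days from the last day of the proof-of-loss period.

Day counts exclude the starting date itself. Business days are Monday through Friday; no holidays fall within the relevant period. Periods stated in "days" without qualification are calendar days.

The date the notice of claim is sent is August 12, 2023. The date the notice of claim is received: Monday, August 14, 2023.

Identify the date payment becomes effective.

December 8, 2023

Adding 88 calendar days to August 14, 2023 gives November 10, 2023, which is the last day of the proof-of-loss period.
From Friday, November 10, 2023, 20 business days (Nov 13, Nov 14, Nov 15, Nov 16, …, Dec 6, Dec 7, Dec 8, skipping weekends) brings us to Friday, December 8, 2023, which is the date payment becomes effective.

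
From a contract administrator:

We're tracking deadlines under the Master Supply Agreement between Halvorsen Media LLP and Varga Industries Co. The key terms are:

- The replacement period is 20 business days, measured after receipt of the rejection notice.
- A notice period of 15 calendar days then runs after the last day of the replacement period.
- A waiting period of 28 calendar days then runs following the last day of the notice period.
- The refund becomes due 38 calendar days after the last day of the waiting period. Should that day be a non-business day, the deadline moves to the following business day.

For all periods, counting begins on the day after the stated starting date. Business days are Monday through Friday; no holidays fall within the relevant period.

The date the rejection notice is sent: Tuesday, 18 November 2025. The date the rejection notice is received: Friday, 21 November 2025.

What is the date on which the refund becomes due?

From Friday, 21 November 2025, 20 business days (Nov 24, Nov 25, Nov 26, Nov 27, …, Dec 17, Dec 18, Dec 19, skipping weekends) brings us to Friday, 19 December 2025, which is the last day of the replacement period.
The last day of the notice period: 19 December 2025 + 15 days = 3 January 2026.
The last day of the waiting period: 28 calendar days after 3 January 2026 is 31 January 2026.
The date on which the refund becomes due: 38 calendar days after 31 January 2026 is 10 March 2026. 10 March 2026 is a Tuesday, so no roll-forward applies.

10 March 2026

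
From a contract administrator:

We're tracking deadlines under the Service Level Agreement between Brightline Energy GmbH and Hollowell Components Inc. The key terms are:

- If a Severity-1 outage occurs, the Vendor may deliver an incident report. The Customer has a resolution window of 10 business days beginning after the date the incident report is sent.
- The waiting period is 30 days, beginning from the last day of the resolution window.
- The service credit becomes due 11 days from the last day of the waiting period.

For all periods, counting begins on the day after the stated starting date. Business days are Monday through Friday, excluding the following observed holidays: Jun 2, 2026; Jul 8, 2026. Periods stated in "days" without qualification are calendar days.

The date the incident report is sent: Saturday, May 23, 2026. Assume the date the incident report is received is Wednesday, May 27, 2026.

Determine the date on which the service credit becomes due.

The last day of the resolution window: counting 10 business days from Saturday, May 23, 2026 (May 25, May 26, May 27, May 28, May 29, Jun 1, Jun 3, Jun 4, Jun 5, Jun 8, skipping weekends and the listed holiday on Jun 2) reaches Monday, Jun 8, 2026.
The last day of the waiting period: Jun 8, 2026 + 30 days = Jul 8, 2026.
The date on which the service credit becomes due: 11 calendar days after Jul 8, 2026 is Jul 19, 2026.

Jul 19, 2026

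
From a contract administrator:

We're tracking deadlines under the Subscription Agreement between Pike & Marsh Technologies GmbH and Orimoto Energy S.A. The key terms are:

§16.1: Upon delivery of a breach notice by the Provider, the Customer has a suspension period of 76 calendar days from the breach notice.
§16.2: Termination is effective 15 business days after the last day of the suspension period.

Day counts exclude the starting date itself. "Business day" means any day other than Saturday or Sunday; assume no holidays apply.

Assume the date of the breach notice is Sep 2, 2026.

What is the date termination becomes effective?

The last day of the suspension period: Sep 2, 2026 + 76 days = Nov 17, 2026.
The date termination becomes effective: 15 business days after Tuesday, Nov 17, 2026, skipping weekends — Nov 18, Nov 19, Nov 20, Nov 23, …, Dec 4, Dec 7, Dec 8 — lands on Tuesday, Dec 8, 2026.

Dec 8, 2026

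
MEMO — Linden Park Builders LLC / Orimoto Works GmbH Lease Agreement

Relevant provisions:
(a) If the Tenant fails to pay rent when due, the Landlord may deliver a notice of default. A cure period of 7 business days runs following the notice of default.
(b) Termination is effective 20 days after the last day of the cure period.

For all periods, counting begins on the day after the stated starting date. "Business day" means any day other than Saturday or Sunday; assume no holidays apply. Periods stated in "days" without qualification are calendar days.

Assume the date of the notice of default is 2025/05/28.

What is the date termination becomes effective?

The last day of the cure period: 7 business days after Wednesday, 2025/05/28, skipping weekends — May 29, May 30, Jun 2, Jun 3, Jun 4, Jun 5, Jun 6 — lands on Friday, 2025/06/06.
The date termination becomes effective: 2025/06/06 + 20 days = 2025/06/26.

2025/06/26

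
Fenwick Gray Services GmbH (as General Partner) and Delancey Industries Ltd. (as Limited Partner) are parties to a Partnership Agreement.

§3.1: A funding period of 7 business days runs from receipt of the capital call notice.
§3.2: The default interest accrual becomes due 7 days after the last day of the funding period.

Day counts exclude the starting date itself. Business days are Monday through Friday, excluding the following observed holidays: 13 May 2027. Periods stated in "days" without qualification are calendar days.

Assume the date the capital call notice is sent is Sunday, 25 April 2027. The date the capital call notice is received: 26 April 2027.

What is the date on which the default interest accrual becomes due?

The last day of the funding period: 7 business days after Monday, 26 April 2027, skipping weekends — Apr 27, Apr 28, Apr 29, Apr 30, May 3, May 4, May 5 — lands on Wednesday, 5 May 2027.
The date on which the default interest accrual becomes due: 7 calendar days after 5 May 2027 is 12 May 2027.

12 May 2027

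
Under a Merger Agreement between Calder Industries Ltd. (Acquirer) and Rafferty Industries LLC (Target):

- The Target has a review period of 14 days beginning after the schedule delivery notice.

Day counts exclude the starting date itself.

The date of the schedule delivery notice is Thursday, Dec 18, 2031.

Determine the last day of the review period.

Adding 14 calendar days to Dec 18, 2031 gives Jan 1, 2032, which is the last day of the review period.

Jan 1, 2032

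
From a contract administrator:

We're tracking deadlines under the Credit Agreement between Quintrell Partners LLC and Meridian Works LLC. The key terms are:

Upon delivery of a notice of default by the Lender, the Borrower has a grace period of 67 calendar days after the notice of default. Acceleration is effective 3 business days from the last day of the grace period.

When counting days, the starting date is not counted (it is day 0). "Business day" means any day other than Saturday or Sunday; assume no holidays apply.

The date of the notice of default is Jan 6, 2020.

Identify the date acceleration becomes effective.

Mar 18, 2020

Adding 67 calendar days to Jan 6, 2020 gives Mar 13, 2020, which is the last day of the grace period.
From Friday, Mar 13, 2020, 3 business days (Mar 16, Mar 17, Mar 18, skipping weekends) brings us to Wednesday, Mar 18, 2020, which is the date acceleration becomes effective.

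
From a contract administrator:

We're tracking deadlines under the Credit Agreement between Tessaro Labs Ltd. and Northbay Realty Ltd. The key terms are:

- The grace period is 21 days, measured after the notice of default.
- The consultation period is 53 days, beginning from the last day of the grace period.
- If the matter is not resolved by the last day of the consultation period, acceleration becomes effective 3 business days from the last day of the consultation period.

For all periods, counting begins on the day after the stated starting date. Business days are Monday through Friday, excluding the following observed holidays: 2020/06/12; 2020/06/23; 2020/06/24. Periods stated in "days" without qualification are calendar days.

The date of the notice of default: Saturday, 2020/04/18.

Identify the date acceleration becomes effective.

Adding 21 calendar days to 2020/04/18 gives 2020/05/09, which is the last day of the grace period.
The last day of the consultation period: 2020/05/09 + 53 days = 2020/07/01.
The date acceleration becomes effective: counting 3 business days from Wednesday, 2020/07/01 (Jul 2, Jul 3, Jul 6, skipping weekends) reaches Monday, 2020/07/06.

2020/07/06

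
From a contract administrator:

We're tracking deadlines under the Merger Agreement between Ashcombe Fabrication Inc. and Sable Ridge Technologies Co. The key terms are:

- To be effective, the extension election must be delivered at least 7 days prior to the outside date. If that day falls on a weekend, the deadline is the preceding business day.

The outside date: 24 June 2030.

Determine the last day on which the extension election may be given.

17 June 2030

24 June 2030 minus 7 days is 17 June 2030. That is a Monday, so no adjustment is needed.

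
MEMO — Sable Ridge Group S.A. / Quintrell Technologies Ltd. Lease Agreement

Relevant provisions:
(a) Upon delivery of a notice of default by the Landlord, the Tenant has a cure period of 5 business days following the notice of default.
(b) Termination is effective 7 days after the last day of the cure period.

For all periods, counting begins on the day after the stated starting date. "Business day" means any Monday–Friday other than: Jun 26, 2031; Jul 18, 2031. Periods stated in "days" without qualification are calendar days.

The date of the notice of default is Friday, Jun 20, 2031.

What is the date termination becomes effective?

Jul 7, 2031

The last day of the cure period: 5 business days after Friday, Jun 20, 2031, skipping weekends and the listed holiday on Jun 26 — Jun 23, Jun 24, Jun 25, Jun 27, Jun 30 — lands on Monday, Jun 30, 2031.
Adding 7 calendar days to Jun 30, 2031 gives Jul 7, 2031, which is the date termination becomes effective.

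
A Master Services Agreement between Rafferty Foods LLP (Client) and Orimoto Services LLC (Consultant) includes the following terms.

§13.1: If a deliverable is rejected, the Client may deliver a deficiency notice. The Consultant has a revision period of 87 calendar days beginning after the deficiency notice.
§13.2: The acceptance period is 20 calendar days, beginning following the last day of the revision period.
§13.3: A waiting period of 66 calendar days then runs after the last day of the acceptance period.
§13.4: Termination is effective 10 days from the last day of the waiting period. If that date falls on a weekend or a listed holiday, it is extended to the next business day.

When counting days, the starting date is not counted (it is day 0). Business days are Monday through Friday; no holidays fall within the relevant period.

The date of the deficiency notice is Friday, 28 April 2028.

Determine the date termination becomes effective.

30 October 2028

The last day of the revision period: 87 calendar days after 28 April 2028 is 24 July 2028.
Adding 20 calendar days to 24 July 2028 gives 13 August 2028, which is the last day of the acceptance period.
The last day of the waiting period: 13 August 2028 + 66 days = 18 October 2028.
The date termination becomes effective: 18 October 2028 + 10 days = 28 October 2028. That falls on a Saturday, so it rolls to the next business day, Monday, 30 October 2028.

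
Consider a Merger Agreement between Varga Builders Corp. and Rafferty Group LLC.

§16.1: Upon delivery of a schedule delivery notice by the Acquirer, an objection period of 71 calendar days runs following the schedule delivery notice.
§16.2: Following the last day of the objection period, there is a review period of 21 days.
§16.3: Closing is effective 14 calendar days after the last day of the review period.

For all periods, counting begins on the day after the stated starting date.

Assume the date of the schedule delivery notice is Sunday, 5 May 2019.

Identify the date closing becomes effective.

The last day of the objection period: 71 calendar days after 5 May 2019 is 15 July 2019.
The last day of the review period: 15 July 2019 + 21 days = 5 August 2019.
The date closing becomes effective: 5 August 2019 + 14 days = 19 August 2019.

19 August 2019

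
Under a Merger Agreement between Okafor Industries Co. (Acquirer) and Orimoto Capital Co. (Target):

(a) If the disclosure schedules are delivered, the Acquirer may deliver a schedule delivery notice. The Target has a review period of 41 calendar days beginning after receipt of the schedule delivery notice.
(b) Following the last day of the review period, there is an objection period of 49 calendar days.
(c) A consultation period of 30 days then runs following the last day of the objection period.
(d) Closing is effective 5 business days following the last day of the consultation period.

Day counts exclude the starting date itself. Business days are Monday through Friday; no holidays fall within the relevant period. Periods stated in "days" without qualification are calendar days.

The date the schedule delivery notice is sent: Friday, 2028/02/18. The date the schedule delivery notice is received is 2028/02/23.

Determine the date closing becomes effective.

2028/06/29

The last day of the review period: 41 calendar days after 2028/02/23 is 2028/04/04.
The last day of the objection period: 49 calendar days after 2028/04/04 is 2028/05/23.
Adding 30 calendar days to 2028/05/23 gives 2028/06/22, which is the last day of the consultation period.
The date closing becomes effective: counting 5 business days from Thursday, 2028/06/22 (Jun 23, Jun 26, Jun 27, Jun 28, Jun 29, skipping weekends) reaches Thursday, 2028/06/29.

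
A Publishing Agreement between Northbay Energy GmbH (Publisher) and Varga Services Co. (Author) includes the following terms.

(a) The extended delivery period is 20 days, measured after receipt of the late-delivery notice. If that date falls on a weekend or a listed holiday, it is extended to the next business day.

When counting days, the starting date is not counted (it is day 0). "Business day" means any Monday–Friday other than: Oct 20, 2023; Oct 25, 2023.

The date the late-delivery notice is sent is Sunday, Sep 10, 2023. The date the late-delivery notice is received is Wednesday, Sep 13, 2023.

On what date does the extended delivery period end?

Oct 3, 2023

Adding 20 calendar days to Sep 13, 2023 gives Oct 3, 2023, which is the last day of the extended delivery period. Oct 3, 2023 is a Tuesday and is not a listed holiday, so no roll-forward applies.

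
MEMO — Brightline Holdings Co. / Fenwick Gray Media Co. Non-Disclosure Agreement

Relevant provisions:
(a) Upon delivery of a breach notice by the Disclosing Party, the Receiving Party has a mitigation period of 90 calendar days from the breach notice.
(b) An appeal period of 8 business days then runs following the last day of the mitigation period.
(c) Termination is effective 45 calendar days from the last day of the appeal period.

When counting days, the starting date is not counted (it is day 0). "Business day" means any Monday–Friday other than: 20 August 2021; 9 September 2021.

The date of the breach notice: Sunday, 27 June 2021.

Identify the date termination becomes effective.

20 November 2021

Adding 90 calendar days to 27 June 2021 gives 25 September 2021, which is the last day of the mitigation period.
The last day of the appeal period: 8 business days after Saturday, 25 September 2021, skipping weekends — Sep 27, Sep 28, Sep 29, Sep 30, Oct 1, Oct 4, Oct 5, Oct 6 — lands on Wednesday, 6 October 2021.
The date termination becomes effective: 45 calendar days after 6 October 2021 is 20 November 2021.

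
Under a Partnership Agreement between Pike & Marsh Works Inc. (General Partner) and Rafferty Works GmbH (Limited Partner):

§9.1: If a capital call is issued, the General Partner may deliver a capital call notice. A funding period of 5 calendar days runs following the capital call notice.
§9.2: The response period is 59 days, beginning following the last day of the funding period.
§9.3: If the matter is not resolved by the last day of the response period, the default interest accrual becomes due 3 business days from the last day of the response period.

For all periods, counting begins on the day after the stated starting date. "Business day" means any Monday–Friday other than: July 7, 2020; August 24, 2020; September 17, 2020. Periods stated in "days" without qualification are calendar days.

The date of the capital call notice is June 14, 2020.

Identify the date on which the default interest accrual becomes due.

The last day of the funding period: June 14, 2020 + 5 days = June 19, 2020.
The last day of the response period: 59 calendar days after June 19, 2020 is August 17, 2020.
The date on which the default interest accrual becomes due: counting 3 business days from Monday, August 17, 2020 (Aug 18, Aug 19, Aug 20, skipping weekends) reaches Thursday, August 20, 2020.

August 20, 2020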